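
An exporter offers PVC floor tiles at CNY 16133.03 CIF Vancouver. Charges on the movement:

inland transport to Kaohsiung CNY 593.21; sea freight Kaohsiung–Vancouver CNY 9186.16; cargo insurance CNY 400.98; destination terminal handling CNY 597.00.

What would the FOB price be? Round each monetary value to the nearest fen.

Not relevant to the conversion: inland to port — on the seller under both CIF and FOB; already in the CIF price and stays in the FOB price. destination terminal — on the buyer under both terms; not part of either seller's price.
From CIF to FOB, the seller no longer bears: freight, insurance.
FOB price = 16133.03 − 9186.16 − 400.98 = 6545.89

FOB price: CNY 6545.89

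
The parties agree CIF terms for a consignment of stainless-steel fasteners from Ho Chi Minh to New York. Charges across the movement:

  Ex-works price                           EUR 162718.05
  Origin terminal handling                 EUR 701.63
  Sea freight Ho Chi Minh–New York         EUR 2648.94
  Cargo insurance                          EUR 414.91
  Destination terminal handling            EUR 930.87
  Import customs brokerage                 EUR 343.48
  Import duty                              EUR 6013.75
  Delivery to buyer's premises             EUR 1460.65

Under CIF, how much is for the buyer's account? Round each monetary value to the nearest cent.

CIF: the seller pays costs through ocean freight and marine insurance to the destination port.
Seller's account: goods 162718.05 + origin terminal 701.63 + freight 2648.94 + insurance 414.91 = 166483.53
Buyer's account: destination terminal 930.87 + brokerage 343.48 + duty 6013.75 + delivery 1460.65 = 8748.75

Buyer's account: EUR 8748.75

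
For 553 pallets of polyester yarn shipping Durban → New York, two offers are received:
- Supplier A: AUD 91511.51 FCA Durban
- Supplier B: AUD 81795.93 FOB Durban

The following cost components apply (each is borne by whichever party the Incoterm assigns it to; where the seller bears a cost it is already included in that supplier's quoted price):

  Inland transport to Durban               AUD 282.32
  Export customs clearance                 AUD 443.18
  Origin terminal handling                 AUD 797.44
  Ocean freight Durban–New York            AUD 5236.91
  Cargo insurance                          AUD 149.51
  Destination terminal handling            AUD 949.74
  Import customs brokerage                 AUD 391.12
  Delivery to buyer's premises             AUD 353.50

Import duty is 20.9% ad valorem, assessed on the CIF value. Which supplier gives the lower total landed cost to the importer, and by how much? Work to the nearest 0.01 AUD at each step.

Supplier B is cheaper by AUD 12710.24

Supplier A (FCA):
CIF value = FCA price + origin terminal + freight + insurance = 91511.51 + 797.44 + 5236.91 + 149.51 = 97695.37
Import duty = 97695.37 × 20.9% = 20418.33
Buyer bears (A): 797.44 + 5236.91 + 149.51 + 949.74 + 391.12 + 353.50 = 7878.22
Landed cost (A) = invoice 91511.51 + 7878.22 + duty 20418.33 = 119808.06
Supplier B (FOB):
CIF value = FOB price + freight + insurance = 81795.93 + 5236.91 + 149.51 = 87182.35
Import duty = 87182.35 × 20.9% = 18221.11
Buyer bears (B): 5236.91 + 149.51 + 949.74 + 391.12 + 353.50 = 7080.78
Landed cost (B) = invoice 81795.93 + 7080.78 + duty 18221.11 = 107097.82
Difference = |119808.06 − 107097.82| = 12710.24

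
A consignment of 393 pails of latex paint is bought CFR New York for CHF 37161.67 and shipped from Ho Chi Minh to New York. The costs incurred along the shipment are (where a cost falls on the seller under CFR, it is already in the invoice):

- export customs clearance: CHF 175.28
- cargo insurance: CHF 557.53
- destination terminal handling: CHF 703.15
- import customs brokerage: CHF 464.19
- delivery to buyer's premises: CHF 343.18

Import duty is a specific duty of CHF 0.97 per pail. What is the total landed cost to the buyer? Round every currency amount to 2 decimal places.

Total landed cost: CHF 39610.93

CFR: the seller pays costs through ocean freight to the destination port, but not insurance.
Already in the invoice (seller's account under CFR): export clearance — exclude.
CIF value = CFR price + insurance = 37161.67 + 557.53 = 37719.20
Import duty = 393 × 0.97 = 381.21
Buyer bears: insurance 557.53 + destination terminal 703.15 + brokerage 464.19 + delivery 343.18 + duty 381.21 = 2449.26
Landed cost = invoice 37161.67 + 2449.26 = 39610.93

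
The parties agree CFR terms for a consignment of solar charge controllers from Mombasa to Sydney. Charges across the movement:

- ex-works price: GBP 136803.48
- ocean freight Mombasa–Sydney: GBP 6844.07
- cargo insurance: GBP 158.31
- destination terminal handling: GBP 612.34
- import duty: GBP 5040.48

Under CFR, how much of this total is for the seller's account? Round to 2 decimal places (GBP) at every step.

Seller's account: GBP 143647.55

CFR: the seller pays costs through ocean freight to the destination port, but not insurance.
Seller's account: goods 136803.48 + freight 6844.07 = 143647.55
Buyer's account: insurance 158.31 + destination terminal 612.34 + duty 5040.48 = 5811.13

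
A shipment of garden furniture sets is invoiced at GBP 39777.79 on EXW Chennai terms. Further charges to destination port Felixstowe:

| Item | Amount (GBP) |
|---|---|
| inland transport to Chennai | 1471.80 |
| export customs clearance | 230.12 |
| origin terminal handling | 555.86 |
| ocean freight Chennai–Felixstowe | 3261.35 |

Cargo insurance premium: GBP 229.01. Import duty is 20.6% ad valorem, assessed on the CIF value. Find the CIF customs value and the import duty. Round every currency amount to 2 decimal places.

CIF = EXW price + pre-shipment costs + freight + insurance
CIF = 39777.79 + 1471.80 + 230.12 + 555.86 + 3261.35 + 229.01 = 45525.93
Import duty = 45525.93 × 20.6% = 9378.34

CIF value: GBP 45525.93; import duty: GBP 9378.34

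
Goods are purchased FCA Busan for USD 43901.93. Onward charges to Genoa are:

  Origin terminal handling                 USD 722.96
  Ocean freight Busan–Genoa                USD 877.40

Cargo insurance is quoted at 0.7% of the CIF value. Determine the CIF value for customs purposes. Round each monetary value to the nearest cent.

CIF value: USD 45823.05

Let C be the CIF value. C = FCA price + pre-shipment costs + freight + 0.7% × C
C − 0.7% × C = 43901.93 + 722.96 + 877.40
0.993 × C = 45502.29
C = 45502.29 / 0.993 = 45823.05
Insurance premium = 0.7% × 45823.05 = 320.76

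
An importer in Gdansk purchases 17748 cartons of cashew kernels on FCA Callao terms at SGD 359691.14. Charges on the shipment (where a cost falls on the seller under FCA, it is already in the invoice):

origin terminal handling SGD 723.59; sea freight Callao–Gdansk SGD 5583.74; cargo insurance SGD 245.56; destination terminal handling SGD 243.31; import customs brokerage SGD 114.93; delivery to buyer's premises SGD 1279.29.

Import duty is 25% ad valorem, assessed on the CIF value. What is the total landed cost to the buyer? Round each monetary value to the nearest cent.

FCA: the seller delivers export-cleared goods to the carrier; the buyer bears costs from that point.
CIF value = FCA price + origin terminal + freight + insurance = 359691.14 + 723.59 + 5583.74 + 245.56 = 366244.03
Import duty = 366244.03 × 25% = 91561.01
Buyer bears: origin terminal 723.59 + freight 5583.74 + insurance 245.56 + destination terminal 243.31 + brokerage 114.93 + delivery 1279.29 + duty 91561.01 = 99751.43
Landed cost = invoice 359691.14 + 99751.43 = 459442.57

Total landed cost: SGD 459442.57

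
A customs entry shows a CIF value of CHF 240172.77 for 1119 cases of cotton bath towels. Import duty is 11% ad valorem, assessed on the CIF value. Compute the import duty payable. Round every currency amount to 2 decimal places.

Import duty = 240172.77 × 11% = 26419.00

Import duty: CHF 26419.00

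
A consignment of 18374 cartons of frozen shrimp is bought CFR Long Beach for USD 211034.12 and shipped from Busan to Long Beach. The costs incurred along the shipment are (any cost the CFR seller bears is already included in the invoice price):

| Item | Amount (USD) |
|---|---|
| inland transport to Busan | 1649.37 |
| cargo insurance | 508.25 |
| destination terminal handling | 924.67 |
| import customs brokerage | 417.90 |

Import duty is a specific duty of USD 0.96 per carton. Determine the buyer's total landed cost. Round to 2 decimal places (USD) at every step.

CFR: the seller pays costs through ocean freight to the destination port, but not insurance.
Already in the invoice (seller's account under CFR): inland to port — exclude.
CIF value = CFR price + insurance = 211034.12 + 508.25 = 211542.37
Import duty = 18374 × 0.96 = 17639.04
Buyer bears: insurance 508.25 + destination terminal 924.67 + brokerage 417.90 + duty 17639.04 = 19489.86
Landed cost = invoice 211034.12 + 19489.86 = 230523.98

Total landed cost: USD 230523.98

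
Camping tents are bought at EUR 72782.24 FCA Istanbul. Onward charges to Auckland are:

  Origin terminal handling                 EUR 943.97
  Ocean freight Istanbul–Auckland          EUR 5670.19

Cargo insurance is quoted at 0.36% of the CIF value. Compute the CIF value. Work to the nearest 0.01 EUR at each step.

CIF value: EUR 79683.26

Let C be the CIF value. C = FCA price + pre-shipment costs + freight + 0.36% × C
C − 0.36% × C = 72782.24 + 943.97 + 5670.19
0.9964 × C = 79396.40
C = 79396.40 / 0.9964 = 79683.26
Insurance premium = 0.36% × 79683.26 = 286.86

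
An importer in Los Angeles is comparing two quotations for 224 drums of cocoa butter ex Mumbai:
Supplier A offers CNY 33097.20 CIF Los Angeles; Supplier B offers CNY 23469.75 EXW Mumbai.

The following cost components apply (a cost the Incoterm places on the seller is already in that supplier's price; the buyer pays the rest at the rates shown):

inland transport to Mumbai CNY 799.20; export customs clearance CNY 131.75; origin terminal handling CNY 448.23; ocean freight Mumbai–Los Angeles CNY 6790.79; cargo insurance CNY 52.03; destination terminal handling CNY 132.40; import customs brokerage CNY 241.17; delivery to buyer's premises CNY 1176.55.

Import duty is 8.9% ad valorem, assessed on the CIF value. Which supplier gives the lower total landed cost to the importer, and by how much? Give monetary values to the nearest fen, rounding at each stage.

Supplier A (CIF):
The CIF price already equals the CIF value: 33097.20
Import duty = 33097.20 × 8.9% = 2945.65
Buyer bears (A): 132.40 + 241.17 + 1176.55 = 1550.12
Landed cost (A) = invoice 33097.20 + 1550.12 + duty 2945.65 = 37592.97
Supplier B (EXW):
CIF value = EXW price + inland to port + export clearance + origin terminal + freight + insurance = 23469.75 + 799.20 + 131.75 + 448.23 + 6790.79 + 52.03 = 31691.75
Import duty = 31691.75 × 8.9% = 2820.57
Buyer bears (B): 799.20 + 131.75 + 448.23 + 6790.79 + 52.03 + 132.40 + 241.17 + 1176.55 = 9772.12
Landed cost (B) = invoice 23469.75 + 9772.12 + duty 2820.57 = 36062.44
Difference = |37592.97 − 36062.44| = 1530.53

Supplier B is cheaper by CNY 1530.53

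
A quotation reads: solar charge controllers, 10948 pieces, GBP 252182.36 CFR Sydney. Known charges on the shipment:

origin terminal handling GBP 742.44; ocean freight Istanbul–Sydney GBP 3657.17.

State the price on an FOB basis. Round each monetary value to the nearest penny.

FOB price: GBP 248525.19

Not relevant to the conversion: origin terminal — on the seller under both CFR and FOB; already in the CFR price and stays in the FOB price.
From CFR to FOB, the seller no longer bears: freight.
FOB price = 252182.36 − 3657.17 = 248525.19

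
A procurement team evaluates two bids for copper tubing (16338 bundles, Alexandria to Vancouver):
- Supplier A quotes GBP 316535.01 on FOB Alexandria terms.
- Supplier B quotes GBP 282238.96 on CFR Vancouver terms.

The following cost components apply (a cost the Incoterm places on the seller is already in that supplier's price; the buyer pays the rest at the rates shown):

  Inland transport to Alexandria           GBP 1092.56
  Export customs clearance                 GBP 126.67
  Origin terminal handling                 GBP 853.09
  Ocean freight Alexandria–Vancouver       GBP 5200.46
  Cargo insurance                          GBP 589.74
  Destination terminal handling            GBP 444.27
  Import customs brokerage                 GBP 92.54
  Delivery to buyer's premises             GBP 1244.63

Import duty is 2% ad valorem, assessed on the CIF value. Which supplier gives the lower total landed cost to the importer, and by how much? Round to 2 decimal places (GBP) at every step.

Supplier B is cheaper by GBP 40286.44

Supplier A (FOB):
CIF value = FOB price + freight + insurance = 316535.01 + 5200.46 + 589.74 = 322325.21
Import duty = 322325.21 × 2% = 6446.50
Buyer bears (A): 5200.46 + 589.74 + 444.27 + 92.54 + 1244.63 = 7571.64
Landed cost (A) = invoice 316535.01 + 7571.64 + duty 6446.50 = 330553.15
Supplier B (CFR):
CIF value = CFR price + insurance = 282238.96 + 589.74 = 282828.70
Import duty = 282828.70 × 2% = 5656.57
Buyer bears (B): 589.74 + 444.27 + 92.54 + 1244.63 = 2371.18
Landed cost (B) = invoice 282238.96 + 2371.18 + duty 5656.57 = 290266.71
Difference = |330553.15 − 290266.71| = 40286.44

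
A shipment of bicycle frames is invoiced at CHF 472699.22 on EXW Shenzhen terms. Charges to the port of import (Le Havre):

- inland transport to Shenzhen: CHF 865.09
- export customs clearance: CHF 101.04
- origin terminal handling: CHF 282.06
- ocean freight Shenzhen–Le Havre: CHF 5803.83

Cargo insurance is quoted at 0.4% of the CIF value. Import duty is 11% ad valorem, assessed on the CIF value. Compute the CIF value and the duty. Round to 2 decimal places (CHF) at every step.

CIF value: CHF 481677.95; import duty: CHF 52984.57

Let C be the CIF value. C = EXW price + pre-shipment costs + freight + 0.4% × C
C − 0.4% × C = 472699.22 + 865.09 + 101.04 + 282.06 + 5803.83
0.996 × C = 479751.24
C = 479751.24 / 0.996 = 481677.95
Insurance premium = 0.4% × 481677.95 = 1926.71
Import duty = 481677.95 × 11% = 52984.57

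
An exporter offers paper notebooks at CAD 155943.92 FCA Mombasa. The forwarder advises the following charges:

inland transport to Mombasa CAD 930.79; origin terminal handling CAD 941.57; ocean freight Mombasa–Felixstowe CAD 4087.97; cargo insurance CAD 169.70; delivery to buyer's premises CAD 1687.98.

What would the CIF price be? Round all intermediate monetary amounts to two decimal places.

CIF price: CAD 161143.16

Not relevant to the conversion: inland to port — on the seller under both FCA and CIF; already in the FCA price and stays in the CIF price. delivery — on the buyer under both terms; not part of either seller's price.
From FCA to CIF, the seller additionally bears: origin terminal, freight, insurance.
CIF price = 155943.92 + 941.57 + 4087.97 + 169.70 = 161143.16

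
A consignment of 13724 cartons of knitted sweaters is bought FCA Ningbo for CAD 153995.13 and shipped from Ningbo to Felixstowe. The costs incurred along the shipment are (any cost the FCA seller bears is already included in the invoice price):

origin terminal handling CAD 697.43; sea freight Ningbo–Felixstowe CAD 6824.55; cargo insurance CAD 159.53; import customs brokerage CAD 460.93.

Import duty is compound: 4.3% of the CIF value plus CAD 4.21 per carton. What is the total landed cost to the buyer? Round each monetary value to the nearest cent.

FCA: the seller delivers export-cleared goods to the carrier; the buyer bears costs from that point.
CIF value = FCA price + origin terminal + freight + insurance = 153995.13 + 697.43 + 6824.55 + 159.53 = 161676.64
Ad valorem component: 161676.64 × 4.3% = 6952.10
Specific component: 13724 × 4.21 = 57778.04
Import duty = 6952.10 + 57778.04 = 64730.14
Buyer bears: origin terminal 697.43 + freight 6824.55 + insurance 159.53 + brokerage 460.93 + duty 64730.14 = 72872.58
Landed cost = invoice 153995.13 + 72872.58 = 226867.71

Total landed cost: CAD 226867.71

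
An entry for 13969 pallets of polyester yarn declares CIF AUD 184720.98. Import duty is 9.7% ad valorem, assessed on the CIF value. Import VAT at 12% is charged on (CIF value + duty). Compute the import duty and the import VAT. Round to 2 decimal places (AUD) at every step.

Import duty = 184720.98 × 9.7% = 17917.94
VAT base = CIF + duty = 184720.98 + 17917.94 = 202638.92
Import VAT = 202638.92 × 12% = 24316.67

Import duty: AUD 17917.94; import VAT: AUD 24316.67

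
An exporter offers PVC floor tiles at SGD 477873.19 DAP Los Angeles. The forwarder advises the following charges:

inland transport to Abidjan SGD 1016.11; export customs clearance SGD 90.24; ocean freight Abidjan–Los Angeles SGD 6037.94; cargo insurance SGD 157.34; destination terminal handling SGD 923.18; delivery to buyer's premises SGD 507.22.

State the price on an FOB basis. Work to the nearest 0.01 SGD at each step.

Not relevant to the conversion: export clearance, inland to port — on the seller under both DAP and FOB; already in the DAP price and stays in the FOB price.
From DAP to FOB, the seller no longer bears: freight, insurance, destination terminal, delivery.
FOB price = 477873.19 − 6037.94 − 157.34 − 923.18 − 507.22 = 470247.51

FOB price: SGD 470247.51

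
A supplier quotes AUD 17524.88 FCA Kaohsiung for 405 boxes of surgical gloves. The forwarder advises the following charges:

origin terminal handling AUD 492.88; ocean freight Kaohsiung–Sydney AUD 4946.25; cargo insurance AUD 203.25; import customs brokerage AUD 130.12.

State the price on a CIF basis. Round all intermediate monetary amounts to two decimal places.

Not relevant to the conversion: brokerage — on the buyer under both terms; not part of either seller's price.
From FCA to CIF, the seller additionally bears: origin terminal, freight, insurance.
CIF price = 17524.88 + 492.88 + 4946.25 + 203.25 = 23167.26

CIF price: AUD 23167.26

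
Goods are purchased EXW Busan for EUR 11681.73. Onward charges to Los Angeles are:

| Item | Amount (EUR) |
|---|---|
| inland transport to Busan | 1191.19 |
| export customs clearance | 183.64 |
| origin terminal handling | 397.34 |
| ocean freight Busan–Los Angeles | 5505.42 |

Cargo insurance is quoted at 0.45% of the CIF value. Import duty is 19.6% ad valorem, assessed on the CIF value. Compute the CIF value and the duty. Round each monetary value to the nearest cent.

Let C be the CIF value. C = EXW price + pre-shipment costs + freight + 0.45% × C
C − 0.45% × C = 11681.73 + 1191.19 + 183.64 + 397.34 + 5505.42
0.9955 × C = 18959.32
C = 18959.32 / 0.9955 = 19045.02
Insurance premium = 0.45% × 19045.02 = 85.70
Import duty = 19045.02 × 19.6% = 3732.82

CIF value: EUR 19045.02; import duty: EUR 3732.82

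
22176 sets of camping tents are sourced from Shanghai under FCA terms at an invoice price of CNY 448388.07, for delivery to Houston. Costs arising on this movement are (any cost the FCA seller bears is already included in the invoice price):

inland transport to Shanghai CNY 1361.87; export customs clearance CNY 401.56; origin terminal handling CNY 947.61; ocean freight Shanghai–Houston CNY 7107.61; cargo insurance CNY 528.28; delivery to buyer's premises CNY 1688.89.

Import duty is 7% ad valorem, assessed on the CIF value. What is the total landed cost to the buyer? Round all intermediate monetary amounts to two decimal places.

FCA: the seller delivers export-cleared goods to the carrier; the buyer bears costs from that point.
Already in the invoice (seller's account under FCA): inland to port, export clearance — exclude.
CIF value = FCA price + origin terminal + freight + insurance = 448388.07 + 947.61 + 7107.61 + 528.28 = 456971.57
Import duty = 456971.57 × 7% = 31988.01
Buyer bears: origin terminal 947.61 + freight 7107.61 + insurance 528.28 + delivery 1688.89 + duty 31988.01 = 42260.40
Landed cost = invoice 448388.07 + 42260.40 = 490648.47

Total landed cost: CNY 490648.47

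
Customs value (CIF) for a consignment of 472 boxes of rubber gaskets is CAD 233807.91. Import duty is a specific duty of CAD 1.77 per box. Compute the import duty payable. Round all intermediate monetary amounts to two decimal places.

Import duty: CAD 835.44

Import duty = 472 × 1.77 = 835.44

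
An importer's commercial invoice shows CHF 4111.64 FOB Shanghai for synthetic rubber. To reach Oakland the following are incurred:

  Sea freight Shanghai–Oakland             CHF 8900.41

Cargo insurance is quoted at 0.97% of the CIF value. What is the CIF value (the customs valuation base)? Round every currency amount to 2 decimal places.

CIF value: CHF 13139.50

Let C be the CIF value. C = FOB price + freight + 0.97% × C
C − 0.97% × C = 4111.64 + 8900.41
0.9903 × C = 13012.05
C = 13012.05 / 0.9903 = 13139.50
Insurance premium = 0.97% × 13139.50 = 127.45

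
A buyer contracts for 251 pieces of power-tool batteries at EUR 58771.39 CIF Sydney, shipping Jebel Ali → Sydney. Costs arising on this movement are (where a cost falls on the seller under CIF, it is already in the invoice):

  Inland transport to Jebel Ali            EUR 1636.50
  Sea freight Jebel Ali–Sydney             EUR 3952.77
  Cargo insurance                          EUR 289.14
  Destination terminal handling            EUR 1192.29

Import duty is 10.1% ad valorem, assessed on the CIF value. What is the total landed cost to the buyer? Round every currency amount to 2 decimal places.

Total landed cost: EUR 65899.59

CIF: the seller pays costs through ocean freight and marine insurance to the destination port.
Already in the invoice (seller's account under CIF): inland to port, freight, insurance — exclude.
The CIF price already equals the CIF value: 58771.39
Import duty = 58771.39 × 10.1% = 5935.91
Buyer bears: destination terminal 1192.29 + duty 5935.91 = 7128.20
Landed cost = invoice 58771.39 + 7128.20 = 65899.59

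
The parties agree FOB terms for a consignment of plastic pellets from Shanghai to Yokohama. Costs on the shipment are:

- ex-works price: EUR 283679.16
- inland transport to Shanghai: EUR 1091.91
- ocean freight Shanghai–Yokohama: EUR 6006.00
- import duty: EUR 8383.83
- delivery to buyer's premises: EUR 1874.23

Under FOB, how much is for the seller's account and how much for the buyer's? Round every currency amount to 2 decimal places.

FOB: the seller bears costs until goods are on board at the origin port; the buyer bears freight, insurance and all costs thereafter.
Seller's account: goods 283679.16 + inland to port 1091.91 = 284771.07
Buyer's account: freight 6006.00 + duty 8383.83 + delivery 1874.23 = 16264.06

Seller: EUR 284771.07; buyer: EUR 16264.06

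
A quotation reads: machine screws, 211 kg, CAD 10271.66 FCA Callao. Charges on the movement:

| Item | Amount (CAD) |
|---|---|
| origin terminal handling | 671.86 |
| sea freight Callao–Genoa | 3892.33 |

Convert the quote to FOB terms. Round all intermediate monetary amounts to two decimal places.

Not relevant to the conversion: freight — on the buyer under both terms; not part of either seller's price.
From FCA to FOB, the seller additionally bears: origin terminal.
FOB price = 10271.66 + 671.86 = 10943.52

FOB price: CAD 10943.52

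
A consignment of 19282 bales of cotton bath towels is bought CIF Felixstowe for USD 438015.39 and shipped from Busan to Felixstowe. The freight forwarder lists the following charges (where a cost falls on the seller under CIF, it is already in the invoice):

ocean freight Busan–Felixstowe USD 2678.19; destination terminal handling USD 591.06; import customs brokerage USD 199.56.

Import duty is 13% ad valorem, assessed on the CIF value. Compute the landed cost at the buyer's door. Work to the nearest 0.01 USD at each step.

Total landed cost: USD 495748.01

CIF: the seller pays costs through ocean freight and marine insurance to the destination port.
Already in the invoice (seller's account under CIF): freight — exclude.
The CIF price already equals the CIF value: 438015.39
Import duty = 438015.39 × 13% = 56942.00
Buyer bears: destination terminal 591.06 + brokerage 199.56 + duty 56942.00 = 57732.62
Landed cost = invoice 438015.39 + 57732.62 = 495748.01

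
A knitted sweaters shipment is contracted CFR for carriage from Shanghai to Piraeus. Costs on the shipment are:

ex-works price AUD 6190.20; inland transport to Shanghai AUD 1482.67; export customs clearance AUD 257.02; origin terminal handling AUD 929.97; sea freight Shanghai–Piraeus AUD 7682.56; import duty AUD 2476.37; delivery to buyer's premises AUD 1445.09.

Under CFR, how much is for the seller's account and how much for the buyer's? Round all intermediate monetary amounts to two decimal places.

CFR: the seller pays costs through ocean freight to the destination port, but not insurance.
Seller's account: goods 6190.20 + inland to port 1482.67 + export clearance 257.02 + origin terminal 929.97 + freight 7682.56 = 16542.42
Buyer's account: duty 2476.37 + delivery 1445.09 = 3921.46

Seller: AUD 16542.42; buyer: AUD 3921.46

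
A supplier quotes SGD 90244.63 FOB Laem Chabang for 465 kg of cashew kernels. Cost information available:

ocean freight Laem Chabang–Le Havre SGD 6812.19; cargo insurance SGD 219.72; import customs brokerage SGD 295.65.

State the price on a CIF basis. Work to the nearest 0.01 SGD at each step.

CIF price: SGD 97276.54

Not relevant to the conversion: brokerage — on the buyer under both terms; not part of either seller's price.
From FOB to CIF, the seller additionally bears: freight, insurance.
CIF price = 90244.63 + 6812.19 + 219.72 = 97276.54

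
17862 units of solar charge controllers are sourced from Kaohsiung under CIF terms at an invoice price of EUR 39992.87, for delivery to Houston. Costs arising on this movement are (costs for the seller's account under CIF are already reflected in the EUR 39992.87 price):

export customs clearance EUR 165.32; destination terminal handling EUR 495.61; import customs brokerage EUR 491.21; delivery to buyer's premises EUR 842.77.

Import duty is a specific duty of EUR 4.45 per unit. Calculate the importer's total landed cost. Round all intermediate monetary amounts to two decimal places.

Total landed cost: EUR 121308.36

CIF: the seller pays costs through ocean freight and marine insurance to the destination port.
Already in the invoice (seller's account under CIF): export clearance — exclude.
The CIF price already equals the CIF value: 39992.87
Import duty = 17862 × 4.45 = 79485.90
Buyer bears: destination terminal 495.61 + brokerage 491.21 + delivery 842.77 + duty 79485.90 = 81315.49
Landed cost = invoice 39992.87 + 81315.49 = 121308.36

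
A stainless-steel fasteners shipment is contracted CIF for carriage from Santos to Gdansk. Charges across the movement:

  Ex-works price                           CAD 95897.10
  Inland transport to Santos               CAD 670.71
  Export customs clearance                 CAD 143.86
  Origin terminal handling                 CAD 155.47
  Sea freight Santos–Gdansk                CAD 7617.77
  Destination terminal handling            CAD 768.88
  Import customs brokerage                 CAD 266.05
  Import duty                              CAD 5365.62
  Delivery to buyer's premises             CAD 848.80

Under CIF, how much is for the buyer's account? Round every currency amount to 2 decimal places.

Buyer's account: CAD 7249.35

CIF: the seller pays costs through ocean freight and marine insurance to the destination port.
Seller's account: goods 95897.10 + inland to port 670.71 + export clearance 143.86 + origin terminal 155.47 + freight 7617.77 = 104484.91
Buyer's account: destination terminal 768.88 + brokerage 266.05 + duty 5365.62 + delivery 848.80 = 7249.35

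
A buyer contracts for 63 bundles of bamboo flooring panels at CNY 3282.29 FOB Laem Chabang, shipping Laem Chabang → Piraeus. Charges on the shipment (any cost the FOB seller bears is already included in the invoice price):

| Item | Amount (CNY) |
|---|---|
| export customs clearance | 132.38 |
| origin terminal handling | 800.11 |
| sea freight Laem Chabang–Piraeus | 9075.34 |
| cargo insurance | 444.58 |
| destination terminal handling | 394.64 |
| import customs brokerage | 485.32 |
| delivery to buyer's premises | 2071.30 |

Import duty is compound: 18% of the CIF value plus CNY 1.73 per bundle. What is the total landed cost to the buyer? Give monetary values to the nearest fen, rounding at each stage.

FOB: the seller bears costs until goods are on board at the origin port; the buyer bears freight, insurance and all costs thereafter.
Already in the invoice (seller's account under FOB): export clearance, origin terminal — exclude.
CIF value = FOB price + freight + insurance = 3282.29 + 9075.34 + 444.58 = 12802.21
Ad valorem component: 12802.21 × 18% = 2304.40
Specific component: 63 × 1.73 = 108.99
Import duty = 2304.40 + 108.99 = 2413.39
Buyer bears: freight 9075.34 + insurance 444.58 + destination terminal 394.64 + brokerage 485.32 + delivery 2071.30 + duty 2413.39 = 14884.57
Landed cost = invoice 3282.29 + 14884.57 = 18166.86

Total landed cost: CNY 18166.86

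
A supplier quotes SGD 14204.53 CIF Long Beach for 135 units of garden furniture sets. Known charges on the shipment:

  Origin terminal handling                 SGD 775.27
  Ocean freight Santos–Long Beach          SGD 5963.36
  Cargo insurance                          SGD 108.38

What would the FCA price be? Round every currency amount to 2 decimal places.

FCA price: SGD 7357.52

From CIF to FCA, the seller no longer bears: origin terminal, freight, insurance.
FCA price = 14204.53 − 775.27 − 5963.36 − 108.38 = 7357.52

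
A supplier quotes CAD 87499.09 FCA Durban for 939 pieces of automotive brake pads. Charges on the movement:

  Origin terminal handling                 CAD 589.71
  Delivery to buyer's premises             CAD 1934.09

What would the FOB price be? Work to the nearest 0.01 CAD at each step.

Not relevant to the conversion: delivery — on the buyer under both terms; not part of either seller's price.
From FCA to FOB, the seller additionally bears: origin terminal.
FOB price = 87499.09 + 589.71 = 88088.80

FOB price: CAD 88088.80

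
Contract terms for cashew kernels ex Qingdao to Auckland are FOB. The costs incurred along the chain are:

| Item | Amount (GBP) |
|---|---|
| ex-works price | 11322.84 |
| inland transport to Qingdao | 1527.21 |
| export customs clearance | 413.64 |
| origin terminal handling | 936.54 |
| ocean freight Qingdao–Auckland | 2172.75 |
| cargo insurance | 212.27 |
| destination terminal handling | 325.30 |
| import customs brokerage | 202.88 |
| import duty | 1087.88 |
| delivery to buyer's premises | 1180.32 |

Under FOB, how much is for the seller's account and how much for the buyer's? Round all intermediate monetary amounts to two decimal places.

Seller: GBP 14200.23; buyer: GBP 5181.40

FOB: the seller bears costs until goods are on board at the origin port; the buyer bears freight, insurance and all costs thereafter.
Seller's account: goods 11322.84 + inland to port 1527.21 + export clearance 413.64 + origin terminal 936.54 = 14200.23
Buyer's account: freight 2172.75 + insurance 212.27 + destination terminal 325.30 + brokerage 202.88 + duty 1087.88 + delivery 1180.32 = 5181.40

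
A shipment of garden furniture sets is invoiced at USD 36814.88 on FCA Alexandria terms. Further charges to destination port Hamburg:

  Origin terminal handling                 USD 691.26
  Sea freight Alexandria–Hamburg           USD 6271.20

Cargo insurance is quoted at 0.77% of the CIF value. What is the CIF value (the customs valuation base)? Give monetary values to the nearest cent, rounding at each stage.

CIF value: USD 44117.04

Let C be the CIF value. C = FCA price + pre-shipment costs + freight + 0.77% × C
C − 0.77% × C = 36814.88 + 691.26 + 6271.20
0.9923 × C = 43777.34
C = 43777.34 / 0.9923 = 44117.04
Insurance premium = 0.77% × 44117.04 = 339.70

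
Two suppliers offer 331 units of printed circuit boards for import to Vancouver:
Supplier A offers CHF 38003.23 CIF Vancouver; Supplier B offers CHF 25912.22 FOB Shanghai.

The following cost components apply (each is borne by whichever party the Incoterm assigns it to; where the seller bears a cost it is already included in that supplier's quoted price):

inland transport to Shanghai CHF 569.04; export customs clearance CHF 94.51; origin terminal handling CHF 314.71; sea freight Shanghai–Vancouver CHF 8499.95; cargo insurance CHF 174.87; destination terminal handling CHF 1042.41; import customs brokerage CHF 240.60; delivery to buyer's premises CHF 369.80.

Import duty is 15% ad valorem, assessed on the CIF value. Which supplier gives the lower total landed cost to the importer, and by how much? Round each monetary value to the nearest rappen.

Supplier A (CIF):
The CIF price already equals the CIF value: 38003.23
Import duty = 38003.23 × 15% = 5700.48
Buyer bears (A): 1042.41 + 240.60 + 369.80 = 1652.81
Landed cost (A) = invoice 38003.23 + 1652.81 + duty 5700.48 = 45356.52
Supplier B (FOB):
CIF value = FOB price + freight + insurance = 25912.22 + 8499.95 + 174.87 = 34587.04
Import duty = 34587.04 × 15% = 5188.06
Buyer bears (B): 8499.95 + 174.87 + 1042.41 + 240.60 + 369.80 = 10327.63
Landed cost (B) = invoice 25912.22 + 10327.63 + duty 5188.06 = 41427.91
Difference = |45356.52 − 41427.91| = 3928.61

Supplier B is cheaper by CHF 3928.61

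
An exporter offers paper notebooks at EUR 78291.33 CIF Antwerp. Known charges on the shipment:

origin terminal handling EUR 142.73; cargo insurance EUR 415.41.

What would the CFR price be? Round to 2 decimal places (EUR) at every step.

Not relevant to the conversion: origin terminal — on the seller under both CIF and CFR; already in the CIF price and stays in the CFR price.
From CIF to CFR, the seller no longer bears: insurance.
CFR price = 78291.33 − 415.41 = 77875.92

CFR price: EUR 77875.92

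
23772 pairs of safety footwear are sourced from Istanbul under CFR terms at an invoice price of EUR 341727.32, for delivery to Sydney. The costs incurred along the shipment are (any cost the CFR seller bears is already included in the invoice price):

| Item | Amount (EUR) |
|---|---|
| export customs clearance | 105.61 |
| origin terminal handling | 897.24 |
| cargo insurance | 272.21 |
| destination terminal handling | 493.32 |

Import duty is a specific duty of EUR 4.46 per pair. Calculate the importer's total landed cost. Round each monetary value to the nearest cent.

CFR: the seller pays costs through ocean freight to the destination port, but not insurance.
Already in the invoice (seller's account under CFR): export clearance, origin terminal — exclude.
CIF value = CFR price + insurance = 341727.32 + 272.21 = 341999.53
Import duty = 23772 × 4.46 = 106023.12
Buyer bears: insurance 272.21 + destination terminal 493.32 + duty 106023.12 = 106788.65
Landed cost = invoice 341727.32 + 106788.65 = 448515.97

Total landed cost: EUR 448515.97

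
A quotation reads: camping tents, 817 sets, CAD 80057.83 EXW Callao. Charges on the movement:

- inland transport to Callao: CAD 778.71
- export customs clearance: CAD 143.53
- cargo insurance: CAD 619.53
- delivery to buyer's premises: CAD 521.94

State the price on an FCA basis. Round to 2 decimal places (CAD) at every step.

FCA price: CAD 80980.07

Not relevant to the conversion: insurance, delivery — on the buyer under both terms; not part of either seller's price.
From EXW to FCA, the seller additionally bears: inland to port, export clearance.
FCA price = 80057.83 + 778.71 + 143.53 = 80980.07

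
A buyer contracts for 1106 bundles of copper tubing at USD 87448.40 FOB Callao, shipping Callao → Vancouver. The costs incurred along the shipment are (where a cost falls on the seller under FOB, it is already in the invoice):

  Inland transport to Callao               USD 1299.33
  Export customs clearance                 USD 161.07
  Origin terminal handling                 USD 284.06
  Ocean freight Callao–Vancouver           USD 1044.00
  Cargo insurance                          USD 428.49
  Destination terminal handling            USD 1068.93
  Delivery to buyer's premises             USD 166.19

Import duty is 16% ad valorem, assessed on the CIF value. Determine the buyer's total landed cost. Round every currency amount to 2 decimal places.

FOB: the seller bears costs until goods are on board at the origin port; the buyer bears freight, insurance and all costs thereafter.
Already in the invoice (seller's account under FOB): inland to port, export clearance, origin terminal — exclude.
CIF value = FOB price + freight + insurance = 87448.40 + 1044.00 + 428.49 = 88920.89
Import duty = 88920.89 × 16% = 14227.34
Buyer bears: freight 1044.00 + insurance 428.49 + destination terminal 1068.93 + delivery 166.19 + duty 14227.34 = 16934.95
Landed cost = invoice 87448.40 + 16934.95 = 104383.35

Total landed cost: USD 104383.35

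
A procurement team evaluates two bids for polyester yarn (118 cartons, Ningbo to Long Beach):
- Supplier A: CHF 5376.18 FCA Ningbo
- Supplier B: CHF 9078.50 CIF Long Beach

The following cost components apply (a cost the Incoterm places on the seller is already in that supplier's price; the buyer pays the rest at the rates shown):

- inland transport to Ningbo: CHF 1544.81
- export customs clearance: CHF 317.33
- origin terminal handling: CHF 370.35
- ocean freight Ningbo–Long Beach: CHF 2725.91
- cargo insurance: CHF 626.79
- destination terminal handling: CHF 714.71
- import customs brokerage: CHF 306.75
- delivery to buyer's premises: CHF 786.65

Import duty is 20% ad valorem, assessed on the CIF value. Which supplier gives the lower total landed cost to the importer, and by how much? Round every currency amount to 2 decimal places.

Supplier A (FCA):
CIF value = FCA price + origin terminal + freight + insurance = 5376.18 + 370.35 + 2725.91 + 626.79 = 9099.23
Import duty = 9099.23 × 20% = 1819.85
Buyer bears (A): 370.35 + 2725.91 + 626.79 + 714.71 + 306.75 + 786.65 = 5531.16
Landed cost (A) = invoice 5376.18 + 5531.16 + duty 1819.85 = 12727.19
Supplier B (CIF):
The CIF price already equals the CIF value: 9078.50
Import duty = 9078.50 × 20% = 1815.70
Buyer bears (B): 714.71 + 306.75 + 786.65 = 1808.11
Landed cost (B) = invoice 9078.50 + 1808.11 + duty 1815.70 = 12702.31
Difference = |12727.19 − 12702.31| = 24.88

Supplier B is cheaper by CHF 24.88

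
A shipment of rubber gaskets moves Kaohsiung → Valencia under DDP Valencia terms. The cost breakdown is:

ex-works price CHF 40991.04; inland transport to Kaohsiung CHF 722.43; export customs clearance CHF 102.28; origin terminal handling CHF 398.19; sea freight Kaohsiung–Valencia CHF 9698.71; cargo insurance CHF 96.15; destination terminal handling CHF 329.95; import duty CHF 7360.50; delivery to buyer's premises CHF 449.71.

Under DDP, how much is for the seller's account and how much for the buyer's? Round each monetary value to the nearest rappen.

Seller: CHF 60148.96; buyer: CHF 0.00

DDP: the seller bears all costs including import duty.
Seller's account: goods 40991.04 + inland to port 722.43 + export clearance 102.28 + origin terminal 398.19 + freight 9698.71 + insurance 96.15 + destination terminal 329.95 + duty 7360.50 + delivery 449.71 = 60148.96
Buyer's account: 0.00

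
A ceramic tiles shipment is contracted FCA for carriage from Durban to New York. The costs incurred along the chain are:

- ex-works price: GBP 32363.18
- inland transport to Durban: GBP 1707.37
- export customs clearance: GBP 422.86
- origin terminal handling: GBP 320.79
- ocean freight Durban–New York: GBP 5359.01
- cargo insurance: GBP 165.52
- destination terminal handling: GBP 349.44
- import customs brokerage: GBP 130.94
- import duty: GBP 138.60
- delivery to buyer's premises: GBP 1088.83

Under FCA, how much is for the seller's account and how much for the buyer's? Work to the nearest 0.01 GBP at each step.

FCA: the seller delivers export-cleared goods to the carrier; the buyer bears costs from that point.
Seller's account: goods 32363.18 + inland to port 1707.37 + export clearance 422.86 = 34493.41
Buyer's account: origin terminal 320.79 + freight 5359.01 + insurance 165.52 + destination terminal 349.44 + brokerage 130.94 + duty 138.60 + delivery 1088.83 = 7553.13

Seller: GBP 34493.41; buyer: GBP 7553.13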